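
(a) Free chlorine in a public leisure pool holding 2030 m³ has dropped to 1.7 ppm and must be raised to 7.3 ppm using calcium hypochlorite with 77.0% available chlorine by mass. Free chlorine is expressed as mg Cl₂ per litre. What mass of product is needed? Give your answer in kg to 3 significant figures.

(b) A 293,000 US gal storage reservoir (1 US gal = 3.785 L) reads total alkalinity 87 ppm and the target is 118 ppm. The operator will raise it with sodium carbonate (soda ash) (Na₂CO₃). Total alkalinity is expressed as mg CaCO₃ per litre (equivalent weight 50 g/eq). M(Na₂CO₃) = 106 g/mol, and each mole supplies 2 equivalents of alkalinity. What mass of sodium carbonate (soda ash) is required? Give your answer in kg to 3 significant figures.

(a) 14.8 kg; (b) 36.4 kg

(a) Volume: 2030 m³ = 2,030,000 L.
(a) Chlorine deficit: 7.3 − 1.7 = 5.6 ppm = 5.6 mg/L as Cl₂.
(a) Cl₂ equivalent needed: 5.6 mg/L × 2,030,000 L = 11,370,000 mg = 11,370 g.
(a) Product at 77.0% available chlorine: 11,370 / 0.77 = 14,760 g.

(b) Volume: 293,000 US gal × 3.785 L/gal = 1,109,005 L.
(b) Alkalinity to add: (118 − 87) = 31 mg/L as CaCO₃ × 1,109,005 L = 34,380 g as CaCO₃.
(b) Equivalents: 34,380 g ÷ 50 g/eq = 687.6 eq.
(b) Each mole of Na₂CO₃ supplies 2 eq, so 687.6 / 2 = 343.8 mol.
(b) Mass: 343.8 mol × 106 g/mol = 36,440 g.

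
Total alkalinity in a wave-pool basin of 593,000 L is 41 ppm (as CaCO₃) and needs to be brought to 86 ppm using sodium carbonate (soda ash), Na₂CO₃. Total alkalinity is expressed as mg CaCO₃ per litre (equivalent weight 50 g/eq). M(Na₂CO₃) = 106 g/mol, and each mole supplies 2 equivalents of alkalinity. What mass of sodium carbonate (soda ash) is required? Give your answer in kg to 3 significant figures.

28.3 kg

Alkalinity to add: (86 − 41) = 45 mg/L as CaCO₃ × 593,000 L = 26,680 g as CaCO₃.
Equivalents: 26,680 g ÷ 50 g/eq = 533.7 eq.
Each mole of Na₂CO₃ supplies 2 eq, so 533.7 / 2 = 266.9 mol.
Mass: 266.9 mol × 106 g/mol = 28,290 g.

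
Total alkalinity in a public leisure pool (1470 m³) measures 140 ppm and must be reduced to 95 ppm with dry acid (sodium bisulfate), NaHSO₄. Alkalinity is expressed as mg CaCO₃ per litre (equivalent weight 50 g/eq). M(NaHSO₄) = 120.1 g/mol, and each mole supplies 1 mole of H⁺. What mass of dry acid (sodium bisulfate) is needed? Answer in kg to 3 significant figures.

Volume: 1470 m³ = 1,470,000 L.
Alkalinity to neutralize: (140 − 95) = 45 mg/L as CaCO₃ × 1,470,000 L = 66,150 g as CaCO₃.
Equivalents of H⁺ required: 66,150 ÷ 50 g/eq = 1323 eq = 1323 mol NaHSO₄.
Mass of NaHSO₄: 1323 × 120.1 = 158,900 g.

159 kg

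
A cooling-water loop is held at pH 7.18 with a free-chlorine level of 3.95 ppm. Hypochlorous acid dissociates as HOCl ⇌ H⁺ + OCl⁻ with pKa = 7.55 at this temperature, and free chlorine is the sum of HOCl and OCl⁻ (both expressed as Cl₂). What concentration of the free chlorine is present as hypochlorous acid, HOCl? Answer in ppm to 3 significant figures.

2.77 ppm

[OCl⁻]/[HOCl] = 10^(pH − pKa) = 10^(7.18 − 7.55) = 10^-0.37 = 0.4266.
Fraction as HOCl = 1 / (1 + 0.4266) = 0.701.
HOCl = 0.701 × 3.95 ppm = 2.769 ppm.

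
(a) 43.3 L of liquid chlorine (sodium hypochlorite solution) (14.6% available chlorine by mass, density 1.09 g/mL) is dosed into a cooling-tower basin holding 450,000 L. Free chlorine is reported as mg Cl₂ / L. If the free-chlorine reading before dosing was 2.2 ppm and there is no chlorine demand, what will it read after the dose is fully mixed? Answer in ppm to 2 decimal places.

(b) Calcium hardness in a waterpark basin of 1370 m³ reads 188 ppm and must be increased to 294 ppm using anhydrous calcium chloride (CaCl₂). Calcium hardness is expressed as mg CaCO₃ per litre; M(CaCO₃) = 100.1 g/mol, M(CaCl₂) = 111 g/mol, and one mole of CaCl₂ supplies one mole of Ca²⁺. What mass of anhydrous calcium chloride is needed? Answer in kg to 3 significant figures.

(a) Mass of solution: 43.3 L × 1000 mL/L × 1.09 g/mL = 47,200 g.
(a) Available chlorine delivered: 47,200 g × 0.146 = 6891 g as Cl₂.
(a) Concentration rise: 6891 g / 450,000 L = 15.31 mg/L = 15.31 ppm.
(a) Final FC: 2.2 + 15.31 = 17.51 ppm.

(b) Volume: 1370 m³ = 1,370,000 L.
(b) Hardness to add: (294 − 188) = 106 mg/L as CaCO₃ × 1,370,000 L = 145,200 g as CaCO₃.
(b) Moles of Ca²⁺ (1 mol Ca²⁺ ≡ 1 mol CaCO₃): 145,200 / 100.1 g/mol = 1451 mol.
(b) Mass of CaCl₂: 1451 × 111 = 161,000 g.

(a) 17.51 ppm; (b) 161 kg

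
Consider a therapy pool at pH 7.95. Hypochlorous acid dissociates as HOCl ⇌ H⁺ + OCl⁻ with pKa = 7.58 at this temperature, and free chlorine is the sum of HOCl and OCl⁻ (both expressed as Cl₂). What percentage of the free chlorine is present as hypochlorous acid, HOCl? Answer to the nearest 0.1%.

[OCl⁻]/[HOCl] = 10^(pH − pKa) = 10^(7.95 − 7.58) = 10^0.37 = 2.344.
Fraction as HOCl = 1 / (1 + 2.344) = 0.299.

29.9%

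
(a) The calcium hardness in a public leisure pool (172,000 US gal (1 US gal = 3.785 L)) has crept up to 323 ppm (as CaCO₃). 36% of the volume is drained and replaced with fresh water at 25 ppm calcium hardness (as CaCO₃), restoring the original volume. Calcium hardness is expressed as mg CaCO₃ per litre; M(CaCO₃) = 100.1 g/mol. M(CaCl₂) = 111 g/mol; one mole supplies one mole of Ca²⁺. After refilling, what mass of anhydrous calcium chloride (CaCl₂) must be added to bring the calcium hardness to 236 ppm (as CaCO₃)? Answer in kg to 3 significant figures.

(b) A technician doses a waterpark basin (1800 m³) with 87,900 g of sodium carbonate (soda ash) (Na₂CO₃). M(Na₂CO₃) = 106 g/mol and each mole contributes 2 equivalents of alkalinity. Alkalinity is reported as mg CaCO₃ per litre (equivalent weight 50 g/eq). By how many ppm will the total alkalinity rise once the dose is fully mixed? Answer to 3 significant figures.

(a) Volume: 172,000 US gal × 3.785 L/gal = 651,020 L.
(a) After draining 36% and refilling: 323 × 0.64 + 25 × 0.36 = 215.72 ppm.
(a) Deficit to target: 236 − 215.72 = 20.28 mg/L.
(a) As CaCO₃: 20.28 mg/L × 651,020 L = 13,200 g; ÷ 100.1 = 131.9 mol Ca²⁺.
(a) Mass: 131.9 × 111 = 14,640 g.

(b) Volume: 1800 m³ = 1,800,000 L.
(b) Moles of Na₂CO₃: 87,900 g ÷ 106 g/mol = 829.2 mol → 1658 eq of alkalinity.
(b) As CaCO₃: 1658 eq × 50 g/eq = 82,920 g.
(b) Rise: 82,920 g / 1,800,000 L × 1000 = 46.07 mg/L.

(a) 14.6 kg; (b) 46.1 ppm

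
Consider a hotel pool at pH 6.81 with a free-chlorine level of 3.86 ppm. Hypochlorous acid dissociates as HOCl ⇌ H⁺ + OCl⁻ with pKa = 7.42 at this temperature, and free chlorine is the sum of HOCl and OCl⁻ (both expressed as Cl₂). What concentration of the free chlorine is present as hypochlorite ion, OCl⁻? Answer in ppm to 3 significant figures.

0.761 ppm

[OCl⁻]/[HOCl] = 10^(pH − pKa) = 10^(6.81 − 7.42) = 10^-0.61 = 0.2455.
Fraction as HOCl = 1 / (1 + 0.2455) = 0.8029.
OCl⁻ = (1 − 0.8029) × 3.86 ppm = 0.7608 ppm.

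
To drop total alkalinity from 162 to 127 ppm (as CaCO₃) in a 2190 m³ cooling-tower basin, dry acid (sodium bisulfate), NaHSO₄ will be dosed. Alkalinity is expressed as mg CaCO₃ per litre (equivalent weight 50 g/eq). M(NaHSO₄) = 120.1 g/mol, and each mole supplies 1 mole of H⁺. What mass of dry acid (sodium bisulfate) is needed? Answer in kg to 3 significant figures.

Volume: 2190 m³ = 2,190,000 L.
Alkalinity to neutralize: (162 − 127) = 35 mg/L as CaCO₃ × 2,190,000 L = 76,650 g as CaCO₃.
Equivalents of H⁺ required: 76,650 ÷ 50 g/eq = 1533 eq = 1533 mol NaHSO₄.
Mass of NaHSO₄: 1533 × 120.1 = 184,100 g.

184 kg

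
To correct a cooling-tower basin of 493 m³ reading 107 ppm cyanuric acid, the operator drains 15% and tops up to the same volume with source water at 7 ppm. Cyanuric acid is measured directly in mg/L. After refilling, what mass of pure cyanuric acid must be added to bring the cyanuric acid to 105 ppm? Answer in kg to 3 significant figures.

6.41 kg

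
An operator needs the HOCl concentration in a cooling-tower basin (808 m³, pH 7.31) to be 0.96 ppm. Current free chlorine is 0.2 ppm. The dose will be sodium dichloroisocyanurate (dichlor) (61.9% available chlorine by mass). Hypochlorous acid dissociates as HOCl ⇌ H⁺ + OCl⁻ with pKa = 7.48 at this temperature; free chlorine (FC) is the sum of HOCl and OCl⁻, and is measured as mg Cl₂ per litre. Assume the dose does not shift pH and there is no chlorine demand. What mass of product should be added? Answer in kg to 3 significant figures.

1.84 kg

Volume: 808 m³ = 808,000 L.
[OCl⁻]/[HOCl] = 10^(pH − pKa) = 10^(7.31 − 7.48) = 0.6761; fraction as HOCl = 1/(1 + 0.6761) = 0.5966.
Free chlorine required for 0.96 ppm HOCl: 0.96 / 0.5966 = 1.609 ppm.
FC to add: 1.609 − 0.2 = 1.409 mg/L as Cl₂.
Cl₂ equivalent: 1.409 mg/L × 808,000 L = 1139 g.
Product at 61.9% available Cl: 1139 / 0.619 = 1839 g.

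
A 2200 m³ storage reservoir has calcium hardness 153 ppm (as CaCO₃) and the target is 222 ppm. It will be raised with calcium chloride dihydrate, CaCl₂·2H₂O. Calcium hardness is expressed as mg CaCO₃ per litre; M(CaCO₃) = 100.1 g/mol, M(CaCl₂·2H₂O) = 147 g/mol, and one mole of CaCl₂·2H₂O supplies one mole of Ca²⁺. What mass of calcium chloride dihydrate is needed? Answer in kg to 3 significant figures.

Volume: 2200 m³ = 2,200,000 L.
Hardness to add: (222 − 153) = 69 mg/L as CaCO₃ × 2,200,000 L = 151,800 g as CaCO₃.
Moles of Ca²⁺ (1 mol Ca²⁺ ≡ 1 mol CaCO₃): 151,800 / 100.1 g/mol = 1516 mol.
Mass of CaCl₂·2H₂O: 1516 × 147 = 222,900 g.

223 kg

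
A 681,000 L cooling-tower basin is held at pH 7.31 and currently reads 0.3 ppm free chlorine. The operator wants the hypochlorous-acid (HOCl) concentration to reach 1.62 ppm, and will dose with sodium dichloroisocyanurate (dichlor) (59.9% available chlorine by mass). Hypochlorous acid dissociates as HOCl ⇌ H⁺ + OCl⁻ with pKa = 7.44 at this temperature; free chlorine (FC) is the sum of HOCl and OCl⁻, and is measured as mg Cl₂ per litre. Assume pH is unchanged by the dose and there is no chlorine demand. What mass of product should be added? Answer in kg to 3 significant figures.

2.87 kg

[OCl⁻]/[HOCl] = 10^(pH − pKa) = 10^(7.31 − 7.44) = 0.7413; fraction as HOCl = 1/(1 + 0.7413) = 0.5743.
Free chlorine required for 1.62 ppm HOCl: 1.62 / 0.5743 = 2.821 ppm.
FC to add: 2.821 − 0.3 = 2.521 mg/L as Cl₂.
Cl₂ equivalent: 2.521 mg/L × 681,000 L = 1717 g.
Product at 59.9% available Cl: 1717 / 0.599 = 2866 g.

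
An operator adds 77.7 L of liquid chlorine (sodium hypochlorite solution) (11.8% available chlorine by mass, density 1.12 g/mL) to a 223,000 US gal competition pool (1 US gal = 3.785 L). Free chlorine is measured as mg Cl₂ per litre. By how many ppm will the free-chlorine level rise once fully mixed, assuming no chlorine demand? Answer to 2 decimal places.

Volume: 223,000 US gal × 3.785 L/gal = 844,055 L.
Mass of solution: 77.7 L × 1000 mL/L × 1.12 g/mL = 87,020 g.
Available chlorine delivered: 87,020 g × 0.118 = 10,270 g as Cl₂.
Concentration rise: 10,270 g / 844,055 L = 12.17 mg/L = 12.17 ppm.

12.17 ppm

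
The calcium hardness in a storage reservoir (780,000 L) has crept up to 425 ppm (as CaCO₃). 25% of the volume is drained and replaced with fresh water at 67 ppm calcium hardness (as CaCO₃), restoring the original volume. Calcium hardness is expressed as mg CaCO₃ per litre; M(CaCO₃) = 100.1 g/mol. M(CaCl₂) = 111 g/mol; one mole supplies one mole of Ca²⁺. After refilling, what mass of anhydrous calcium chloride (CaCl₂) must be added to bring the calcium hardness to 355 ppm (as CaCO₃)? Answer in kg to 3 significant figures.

After draining 25% and refilling: 425 × 0.75 + 67 × 0.25 = 335.5 ppm.
Deficit to target: 355 − 335.5 = 19.5 mg/L.
As CaCO₃: 19.5 mg/L × 780,000 L = 15,210 g; ÷ 100.1 = 151.9 mol Ca²⁺.
Mass: 151.9 × 111 = 16,870 g.

16.9 kg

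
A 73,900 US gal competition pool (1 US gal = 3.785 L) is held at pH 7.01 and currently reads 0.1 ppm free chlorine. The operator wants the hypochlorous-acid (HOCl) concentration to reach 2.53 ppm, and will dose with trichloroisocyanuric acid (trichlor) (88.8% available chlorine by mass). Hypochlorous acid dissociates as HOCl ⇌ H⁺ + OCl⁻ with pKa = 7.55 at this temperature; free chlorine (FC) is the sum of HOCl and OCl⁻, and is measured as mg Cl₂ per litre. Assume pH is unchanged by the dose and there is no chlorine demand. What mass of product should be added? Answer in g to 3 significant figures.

Volume: 73,900 US gal × 3.785 L/gal = 279,712 L.
[OCl⁻]/[HOCl] = 10^(pH − pKa) = 10^(7.01 − 7.55) = 0.2884; fraction as HOCl = 1/(1 + 0.2884) = 0.7762.
Free chlorine required for 2.53 ppm HOCl: 2.53 / 0.7762 = 3.26 ppm.
FC to add: 3.26 − 0.1 = 3.16 mg/L as Cl₂.
Cl₂ equivalent: 3.16 mg/L × 279,712 L = 883.8 g.
Product at 88.8% available Cl: 883.8 / 0.888 = 995.3 g.

995 g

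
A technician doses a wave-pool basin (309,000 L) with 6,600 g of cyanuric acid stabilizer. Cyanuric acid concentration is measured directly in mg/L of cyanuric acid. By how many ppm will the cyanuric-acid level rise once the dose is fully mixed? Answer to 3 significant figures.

21.4 ppm

Rise: 6,600 g / 309,000 L × 1000 = 21.36 mg/L.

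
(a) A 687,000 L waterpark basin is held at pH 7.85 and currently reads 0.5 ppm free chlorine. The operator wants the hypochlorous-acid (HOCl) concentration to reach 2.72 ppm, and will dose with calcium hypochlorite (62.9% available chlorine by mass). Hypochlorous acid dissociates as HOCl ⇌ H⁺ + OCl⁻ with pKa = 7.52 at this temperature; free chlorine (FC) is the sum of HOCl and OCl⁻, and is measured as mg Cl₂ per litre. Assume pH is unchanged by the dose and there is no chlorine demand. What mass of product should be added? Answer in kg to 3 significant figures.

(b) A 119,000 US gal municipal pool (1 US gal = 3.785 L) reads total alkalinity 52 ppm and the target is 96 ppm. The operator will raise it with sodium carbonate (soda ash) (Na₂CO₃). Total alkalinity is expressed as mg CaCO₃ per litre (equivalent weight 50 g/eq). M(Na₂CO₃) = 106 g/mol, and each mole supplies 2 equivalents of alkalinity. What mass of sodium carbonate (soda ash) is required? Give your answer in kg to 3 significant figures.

(a) 8.78 kg; (b) 21.0 kg

(a) [OCl⁻]/[HOCl] = 10^(pH − pKa) = 10^(7.85 − 7.52) = 2.138; fraction as HOCl = 1/(1 + 2.138) = 0.3187.
(a) Free chlorine required for 2.72 ppm HOCl: 2.72 / 0.3187 = 8.535 ppm.
(a) FC to add: 8.535 − 0.5 = 8.035 mg/L as Cl₂.
(a) Cl₂ equivalent: 8.035 mg/L × 687,000 L = 5520 g.
(a) Product at 62.9% available Cl: 5520 / 0.629 = 8776 g.

(b) Volume: 119,000 US gal × 3.785 L/gal = 450,415 L.
(b) Alkalinity to add: (96 − 52) = 44 mg/L as CaCO₃ × 450,415 L = 19,820 g as CaCO₃.
(b) Equivalents: 19,820 g ÷ 50 g/eq = 396.4 eq.
(b) Each mole of Na₂CO₃ supplies 2 eq, so 396.4 / 2 = 198.2 mol.
(b) Mass: 198.2 mol × 106 g/mol = 21,010 g.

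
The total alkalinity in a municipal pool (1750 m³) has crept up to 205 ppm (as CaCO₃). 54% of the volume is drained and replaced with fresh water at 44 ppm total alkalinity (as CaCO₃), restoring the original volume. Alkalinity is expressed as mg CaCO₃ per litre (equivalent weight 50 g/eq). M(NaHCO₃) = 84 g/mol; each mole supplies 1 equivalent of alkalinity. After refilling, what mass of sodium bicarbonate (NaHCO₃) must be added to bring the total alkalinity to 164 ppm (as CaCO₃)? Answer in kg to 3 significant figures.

135 kg

Volume: 1750 m³ = 1,750,000 L.
After draining 54% and refilling: 205 × 0.46 + 44 × 0.54 = 118.06 ppm.
Deficit to target: 164 − 118.06 = 45.94 mg/L.
As CaCO₃: 45.94 mg/L × 1,750,000 L = 80,400 g; ÷ 50 g/eq ÷ 1 = 1608 mol NaHCO₃.
Mass: 1608 × 84 = 135,100 g.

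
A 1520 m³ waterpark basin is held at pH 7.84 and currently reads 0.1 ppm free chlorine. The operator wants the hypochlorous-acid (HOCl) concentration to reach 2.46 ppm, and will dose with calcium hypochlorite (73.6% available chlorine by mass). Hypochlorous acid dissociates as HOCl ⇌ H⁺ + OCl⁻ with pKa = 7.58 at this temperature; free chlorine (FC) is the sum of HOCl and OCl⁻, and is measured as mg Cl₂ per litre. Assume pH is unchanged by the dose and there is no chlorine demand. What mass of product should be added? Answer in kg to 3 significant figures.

Volume: 1520 m³ = 1,520,000 L.
[OCl⁻]/[HOCl] = 10^(pH − pKa) = 10^(7.84 − 7.58) = 1.82; fraction as HOCl = 1/(1 + 1.82) = 0.3546.
Free chlorine required for 2.46 ppm HOCl: 2.46 / 0.3546 = 6.936 ppm.
FC to add: 6.936 − 0.1 = 6.836 mg/L as Cl₂.
Cl₂ equivalent: 6.836 mg/L × 1,520,000 L = 10,390 g.
Product at 73.6% available Cl: 10,390 / 0.736 = 14,120 g.

14.1 kg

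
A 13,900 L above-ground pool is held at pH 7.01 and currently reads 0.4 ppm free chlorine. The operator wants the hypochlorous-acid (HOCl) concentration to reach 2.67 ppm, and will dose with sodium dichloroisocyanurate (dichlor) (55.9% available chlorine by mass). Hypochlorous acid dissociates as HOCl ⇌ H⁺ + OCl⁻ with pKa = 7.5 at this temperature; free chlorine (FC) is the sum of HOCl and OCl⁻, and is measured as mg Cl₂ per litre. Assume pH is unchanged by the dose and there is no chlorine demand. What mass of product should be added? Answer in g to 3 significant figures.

77.9 g

[OCl⁻]/[HOCl] = 10^(pH − pKa) = 10^(7.01 − 7.5) = 0.3236; fraction as HOCl = 1/(1 + 0.3236) = 0.7555.
Free chlorine required for 2.67 ppm HOCl: 2.67 / 0.7555 = 3.534 ppm.
FC to add: 3.534 − 0.4 = 3.134 mg/L as Cl₂.
Cl₂ equivalent: 3.134 mg/L × 13,900 L = 43.56 g.
Product at 55.9% available Cl: 43.56 / 0.559 = 77.93 g.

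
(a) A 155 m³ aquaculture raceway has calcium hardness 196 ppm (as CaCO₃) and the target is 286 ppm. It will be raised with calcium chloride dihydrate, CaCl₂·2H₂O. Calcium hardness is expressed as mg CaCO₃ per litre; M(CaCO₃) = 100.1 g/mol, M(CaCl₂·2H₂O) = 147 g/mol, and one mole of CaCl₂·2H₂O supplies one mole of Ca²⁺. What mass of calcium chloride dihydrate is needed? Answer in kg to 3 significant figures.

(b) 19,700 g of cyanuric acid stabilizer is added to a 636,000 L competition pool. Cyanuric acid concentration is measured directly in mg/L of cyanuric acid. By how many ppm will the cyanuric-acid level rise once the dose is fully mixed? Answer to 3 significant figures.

(a) Volume: 155 m³ = 155,000 L.
(a) Hardness to add: (286 − 196) = 90 mg/L as CaCO₃ × 155,000 L = 13,950 g as CaCO₃.
(a) Moles of Ca²⁺ (1 mol Ca²⁺ ≡ 1 mol CaCO₃): 13,950 / 100.1 g/mol = 139.4 mol.
(a) Mass of CaCl₂·2H₂O: 139.4 × 147 = 20,490 g.

(b) Rise: 19,700 g / 636,000 L × 1000 = 30.97 mg/L.

(a) 20.5 kg; (b) 31.0 ppm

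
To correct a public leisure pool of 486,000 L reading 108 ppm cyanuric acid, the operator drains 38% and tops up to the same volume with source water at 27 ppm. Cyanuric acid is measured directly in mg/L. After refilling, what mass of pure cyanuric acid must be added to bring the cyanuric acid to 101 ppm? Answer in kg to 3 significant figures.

11.6 kg

After draining 38% and refilling: 108 × 0.62 + 27 × 0.38 = 77.22 ppm.
Deficit to target: 101 − 77.22 = 23.78 mg/L.
Mass: 23.78 mg/L × 486,000 L = 11,560 g cyanuric acid.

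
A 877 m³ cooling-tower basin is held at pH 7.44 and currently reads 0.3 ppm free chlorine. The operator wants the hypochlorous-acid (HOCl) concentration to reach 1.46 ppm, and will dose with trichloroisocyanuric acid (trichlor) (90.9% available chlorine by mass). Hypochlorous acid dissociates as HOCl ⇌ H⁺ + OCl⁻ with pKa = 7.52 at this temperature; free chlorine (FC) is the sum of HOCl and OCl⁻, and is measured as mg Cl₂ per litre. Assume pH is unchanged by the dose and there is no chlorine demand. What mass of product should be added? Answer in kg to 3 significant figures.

2.29 kg

Volume: 877 m³ = 877,000 L.
[OCl⁻]/[HOCl] = 10^(pH − pKa) = 10^(7.44 − 7.52) = 0.8318; fraction as HOCl = 1/(1 + 0.8318) = 0.5459.
Free chlorine required for 1.46 ppm HOCl: 1.46 / 0.5459 = 2.674 ppm.
FC to add: 2.674 − 0.3 = 2.374 mg/L as Cl₂.
Cl₂ equivalent: 2.374 mg/L × 877,000 L = 2082 g.
Product at 90.9% available Cl: 2082 / 0.909 = 2291 g.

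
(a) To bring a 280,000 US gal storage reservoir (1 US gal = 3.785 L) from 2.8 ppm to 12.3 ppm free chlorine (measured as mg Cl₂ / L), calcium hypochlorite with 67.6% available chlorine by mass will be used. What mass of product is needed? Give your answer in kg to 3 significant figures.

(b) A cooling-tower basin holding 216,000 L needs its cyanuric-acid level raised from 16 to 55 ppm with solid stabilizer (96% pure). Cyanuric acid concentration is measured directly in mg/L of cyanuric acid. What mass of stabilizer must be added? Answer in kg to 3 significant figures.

(a) Volume: 280,000 US gal × 3.785 L/gal = 1,059,800 L.
(a) Chlorine deficit: 12.3 − 2.8 = 9.5 ppm = 9.5 mg/L as Cl₂.
(a) Cl₂ equivalent needed: 9.5 mg/L × 1,059,800 L = 10,070,000 mg = 10,070 g.
(a) Product at 67.6% available chlorine: 10,070 / 0.676 = 14,890 g.

(b) CYA to add: (55 − 16) = 39 mg/L × 216,000 L = 8424 g cyanuric acid.
(b) At 96% purity: 8424 / 0.96 = 8775 g product.

(a) 14.9 kg; (b) 8.78 kg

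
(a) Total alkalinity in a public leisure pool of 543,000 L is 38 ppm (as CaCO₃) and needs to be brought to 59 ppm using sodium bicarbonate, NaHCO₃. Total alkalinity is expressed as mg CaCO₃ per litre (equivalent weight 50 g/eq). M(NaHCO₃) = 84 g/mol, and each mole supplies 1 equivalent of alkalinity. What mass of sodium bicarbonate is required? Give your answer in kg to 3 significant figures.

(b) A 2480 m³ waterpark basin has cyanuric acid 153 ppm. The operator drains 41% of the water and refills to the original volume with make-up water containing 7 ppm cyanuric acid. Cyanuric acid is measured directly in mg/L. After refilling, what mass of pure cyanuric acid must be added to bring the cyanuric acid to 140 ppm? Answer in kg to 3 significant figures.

(a) 19.2 kg; (b) 116 kg

(a) Alkalinity to add: (59 − 38) = 21 mg/L as CaCO₃ × 543,000 L = 11,400 g as CaCO₃.
(a) Equivalents: 11,400 g ÷ 50 g/eq = 228.1 eq.
(a) NaHCO₃ supplies 1 eq per mole → 228.1 mol.
(a) Mass: 228.1 mol × 84 g/mol = 19,160 g.

(b) Volume: 2480 m³ = 2,480,000 L.
(b) After draining 41% and refilling: 153 × 0.59 + 7 × 0.41 = 93.14 ppm.
(b) Deficit to target: 140 − 93.14 = 46.86 mg/L.
(b) Mass: 46.86 mg/L × 2,480,000 L = 116,200 g cyanuric acid.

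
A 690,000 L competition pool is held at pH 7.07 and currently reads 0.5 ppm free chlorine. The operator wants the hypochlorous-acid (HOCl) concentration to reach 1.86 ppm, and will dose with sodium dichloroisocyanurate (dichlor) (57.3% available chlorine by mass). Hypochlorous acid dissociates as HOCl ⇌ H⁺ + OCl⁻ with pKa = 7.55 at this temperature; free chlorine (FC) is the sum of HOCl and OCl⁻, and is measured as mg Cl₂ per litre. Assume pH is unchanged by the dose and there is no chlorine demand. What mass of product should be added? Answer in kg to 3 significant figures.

2.38 kg

[OCl⁻]/[HOCl] = 10^(pH − pKa) = 10^(7.07 − 7.55) = 0.3311; fraction as HOCl = 1/(1 + 0.3311) = 0.7512.
Free chlorine required for 1.86 ppm HOCl: 1.86 / 0.7512 = 2.476 ppm.
FC to add: 2.476 − 0.5 = 1.976 mg/L as Cl₂.
Cl₂ equivalent: 1.976 mg/L × 690,000 L = 1363 g.
Product at 57.3% available Cl: 1363 / 0.573 = 2379 g.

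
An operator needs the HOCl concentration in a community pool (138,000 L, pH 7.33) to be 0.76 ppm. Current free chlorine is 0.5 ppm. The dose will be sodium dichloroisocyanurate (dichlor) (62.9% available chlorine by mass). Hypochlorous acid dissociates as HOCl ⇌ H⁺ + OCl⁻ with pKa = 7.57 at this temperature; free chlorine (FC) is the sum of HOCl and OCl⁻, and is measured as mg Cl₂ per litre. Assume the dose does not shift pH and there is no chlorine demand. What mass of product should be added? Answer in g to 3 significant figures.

[OCl⁻]/[HOCl] = 10^(pH − pKa) = 10^(7.33 − 7.57) = 0.5754; fraction as HOCl = 1/(1 + 0.5754) = 0.6347.
Free chlorine required for 0.76 ppm HOCl: 0.76 / 0.6347 = 1.197 ppm.
FC to add: 1.197 − 0.5 = 0.6973 mg/L as Cl₂.
Cl₂ equivalent: 0.6973 mg/L × 138,000 L = 96.23 g.
Product at 62.9% available Cl: 96.23 / 0.629 = 153 g.

153 g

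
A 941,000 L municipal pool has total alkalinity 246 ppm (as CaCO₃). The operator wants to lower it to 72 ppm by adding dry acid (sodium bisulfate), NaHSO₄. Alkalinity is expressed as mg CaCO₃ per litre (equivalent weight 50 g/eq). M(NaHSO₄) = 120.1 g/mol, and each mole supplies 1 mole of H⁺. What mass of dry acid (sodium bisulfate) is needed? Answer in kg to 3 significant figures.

393 kg

Alkalinity to neutralize: (246 − 72) = 174 mg/L as CaCO₃ × 941,000 L = 163,700 g as CaCO₃.
Equivalents of H⁺ required: 163,700 ÷ 50 g/eq = 3275 eq = 3275 mol NaHSO₄.
Mass of NaHSO₄: 3275 × 120.1 = 393,300 g.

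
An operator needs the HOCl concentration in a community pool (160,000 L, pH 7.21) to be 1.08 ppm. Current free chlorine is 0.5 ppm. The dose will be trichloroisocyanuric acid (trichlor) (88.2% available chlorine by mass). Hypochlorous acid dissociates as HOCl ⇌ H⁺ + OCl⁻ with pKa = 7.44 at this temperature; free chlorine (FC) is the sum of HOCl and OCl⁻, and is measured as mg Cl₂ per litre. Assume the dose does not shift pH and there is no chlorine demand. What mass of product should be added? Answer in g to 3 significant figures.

[OCl⁻]/[HOCl] = 10^(pH − pKa) = 10^(7.21 − 7.44) = 0.5888; fraction as HOCl = 1/(1 + 0.5888) = 0.6294.
Free chlorine required for 1.08 ppm HOCl: 1.08 / 0.6294 = 1.716 ppm.
FC to add: 1.716 − 0.5 = 1.216 mg/L as Cl₂.
Cl₂ equivalent: 1.216 mg/L × 160,000 L = 194.6 g.
Product at 88.2% available Cl: 194.6 / 0.882 = 220.6 g.

221 g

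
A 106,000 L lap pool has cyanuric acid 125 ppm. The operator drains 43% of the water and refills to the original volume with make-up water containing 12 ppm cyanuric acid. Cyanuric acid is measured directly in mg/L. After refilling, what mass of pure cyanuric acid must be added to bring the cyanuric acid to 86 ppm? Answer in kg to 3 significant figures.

1.02 kg

After draining 43% and refilling: 125 × 0.57 + 12 × 0.43 = 76.41 ppm.
Deficit to target: 86 − 76.41 = 9.59 mg/L.
Mass: 9.59 mg/L × 106,000 L = 1017 g cyanuric acid.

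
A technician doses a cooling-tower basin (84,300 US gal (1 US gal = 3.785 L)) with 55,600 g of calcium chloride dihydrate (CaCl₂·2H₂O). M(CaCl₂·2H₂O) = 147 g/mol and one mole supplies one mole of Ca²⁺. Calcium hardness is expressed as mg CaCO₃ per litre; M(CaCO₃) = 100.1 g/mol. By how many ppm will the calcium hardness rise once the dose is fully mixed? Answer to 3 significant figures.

119 ppm

Volume: 84,300 US gal × 3.785 L/gal = 319,076 L.
Moles of Ca²⁺: 55,600 g ÷ 147 g/mol = 378.2 mol.
As CaCO₃: 378.2 mol × 100.1 g/mol = 37,860 g.
Rise: 37,860 g / 319,076 L × 1000 = 118.7 mg/L.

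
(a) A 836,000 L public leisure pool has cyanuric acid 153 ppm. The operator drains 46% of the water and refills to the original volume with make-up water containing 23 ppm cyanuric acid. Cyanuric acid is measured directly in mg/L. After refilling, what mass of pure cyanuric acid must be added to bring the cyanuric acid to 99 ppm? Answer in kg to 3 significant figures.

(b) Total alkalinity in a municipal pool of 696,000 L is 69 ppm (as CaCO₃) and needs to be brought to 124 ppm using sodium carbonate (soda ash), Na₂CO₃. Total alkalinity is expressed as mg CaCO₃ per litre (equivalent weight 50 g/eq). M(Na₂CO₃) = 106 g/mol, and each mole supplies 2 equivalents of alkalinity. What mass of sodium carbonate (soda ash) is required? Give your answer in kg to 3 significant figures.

(a) After draining 46% and refilling: 153 × 0.54 + 23 × 0.46 = 93.2 ppm.
(a) Deficit to target: 99 − 93.2 = 5.8 mg/L.
(a) Mass: 5.8 mg/L × 836,000 L = 4849 g cyanuric acid.

(b) Alkalinity to add: (124 − 69) = 55 mg/L as CaCO₃ × 696,000 L = 38,280 g as CaCO₃.
(b) Equivalents: 38,280 g ÷ 50 g/eq = 765.6 eq.
(b) Each mole of Na₂CO₃ supplies 2 eq, so 765.6 / 2 = 382.8 mol.
(b) Mass: 382.8 mol × 106 g/mol = 40,580 g.

(a) 4.85 kg; (b) 40.6 kg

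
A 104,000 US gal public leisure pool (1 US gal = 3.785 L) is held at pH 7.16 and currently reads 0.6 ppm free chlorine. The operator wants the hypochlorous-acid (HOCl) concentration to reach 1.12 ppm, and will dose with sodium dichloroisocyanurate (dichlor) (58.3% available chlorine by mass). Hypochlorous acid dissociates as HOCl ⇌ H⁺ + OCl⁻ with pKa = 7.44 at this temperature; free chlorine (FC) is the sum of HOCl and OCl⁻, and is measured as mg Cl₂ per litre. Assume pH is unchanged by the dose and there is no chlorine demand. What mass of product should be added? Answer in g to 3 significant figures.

Volume: 104,000 US gal × 3.785 L/gal = 393,640 L.
[OCl⁻]/[HOCl] = 10^(pH − pKa) = 10^(7.16 − 7.44) = 0.5248; fraction as HOCl = 1/(1 + 0.5248) = 0.6558.
Free chlorine required for 1.12 ppm HOCl: 1.12 / 0.6558 = 1.708 ppm.
FC to add: 1.708 − 0.6 = 1.108 mg/L as Cl₂.
Cl₂ equivalent: 1.108 mg/L × 393,640 L = 436.1 g.
Product at 58.3% available Cl: 436.1 / 0.583 = 748 g.

748 g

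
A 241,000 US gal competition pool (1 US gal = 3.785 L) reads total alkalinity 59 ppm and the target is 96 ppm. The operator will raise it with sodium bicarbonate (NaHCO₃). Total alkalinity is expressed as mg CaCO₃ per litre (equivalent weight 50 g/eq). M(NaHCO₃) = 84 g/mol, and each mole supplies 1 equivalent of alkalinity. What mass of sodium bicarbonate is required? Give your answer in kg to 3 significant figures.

56.7 kg

Volume: 241,000 US gal × 3.785 L/gal = 912,185 L.
Alkalinity to add: (96 − 59) = 37 mg/L as CaCO₃ × 912,185 L = 33,750 g as CaCO₃.
Equivalents: 33,750 g ÷ 50 g/eq = 675 eq.
NaHCO₃ supplies 1 eq per mole → 675 mol.
Mass: 675 mol × 84 g/mol = 56,700 g.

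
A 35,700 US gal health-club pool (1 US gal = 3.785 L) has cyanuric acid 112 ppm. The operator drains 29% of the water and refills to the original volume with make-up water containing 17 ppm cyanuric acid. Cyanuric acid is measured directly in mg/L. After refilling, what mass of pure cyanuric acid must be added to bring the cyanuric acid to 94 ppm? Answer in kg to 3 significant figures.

1.29 kg

Volume: 35,700 US gal × 3.785 L/gal = 135,124 L.
After draining 29% and refilling: 112 × 0.71 + 17 × 0.29 = 84.45 ppm.
Deficit to target: 94 − 84.45 = 9.55 mg/L.
Mass: 9.55 mg/L × 135,124 L = 1290 g cyanuric acid.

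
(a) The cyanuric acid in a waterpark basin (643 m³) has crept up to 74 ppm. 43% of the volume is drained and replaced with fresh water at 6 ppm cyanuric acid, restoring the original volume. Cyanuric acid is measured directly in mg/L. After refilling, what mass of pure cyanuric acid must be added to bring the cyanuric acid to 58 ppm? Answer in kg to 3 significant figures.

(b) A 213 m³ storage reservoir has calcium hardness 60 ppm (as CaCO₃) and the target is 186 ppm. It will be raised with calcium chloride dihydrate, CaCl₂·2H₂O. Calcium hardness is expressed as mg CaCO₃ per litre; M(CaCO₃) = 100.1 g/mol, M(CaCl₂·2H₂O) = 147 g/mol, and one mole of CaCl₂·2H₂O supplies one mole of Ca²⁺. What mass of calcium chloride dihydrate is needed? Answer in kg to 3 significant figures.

(a) Volume: 643 m³ = 643,000 L.
(a) After draining 43% and refilling: 74 × 0.57 + 6 × 0.43 = 44.76 ppm.
(a) Deficit to target: 58 − 44.76 = 13.24 mg/L.
(a) Mass: 13.24 mg/L × 643,000 L = 8513 g cyanuric acid.

(b) Volume: 213 m³ = 213,000 L.
(b) Hardness to add: (186 − 60) = 126 mg/L as CaCO₃ × 213,000 L = 26,840 g as CaCO₃.
(b) Moles of Ca²⁺ (1 mol Ca²⁺ ≡ 1 mol CaCO₃): 26,840 / 100.1 g/mol = 268.1 mol.
(b) Mass of CaCl₂·2H₂O: 268.1 × 147 = 39,410 g.

(a) 8.51 kg; (b) 39.4 kg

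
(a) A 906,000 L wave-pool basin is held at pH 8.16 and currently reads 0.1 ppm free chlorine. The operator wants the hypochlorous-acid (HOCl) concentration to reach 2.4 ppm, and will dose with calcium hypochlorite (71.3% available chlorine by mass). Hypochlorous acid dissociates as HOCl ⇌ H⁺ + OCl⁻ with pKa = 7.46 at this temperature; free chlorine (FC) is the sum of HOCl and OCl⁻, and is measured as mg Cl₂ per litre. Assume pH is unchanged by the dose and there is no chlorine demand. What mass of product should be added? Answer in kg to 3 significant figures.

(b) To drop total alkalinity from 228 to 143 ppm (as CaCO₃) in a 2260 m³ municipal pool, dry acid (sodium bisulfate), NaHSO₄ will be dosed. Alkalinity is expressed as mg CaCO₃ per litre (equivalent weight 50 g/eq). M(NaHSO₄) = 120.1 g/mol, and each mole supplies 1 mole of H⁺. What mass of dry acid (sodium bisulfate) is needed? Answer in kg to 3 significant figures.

(a) 18.2 kg; (b) 461 kg

(a) [OCl⁻]/[HOCl] = 10^(pH − pKa) = 10^(8.16 − 7.46) = 5.012; fraction as HOCl = 1/(1 + 5.012) = 0.1663.
(a) Free chlorine required for 2.4 ppm HOCl: 2.4 / 0.1663 = 14.43 ppm.
(a) FC to add: 14.43 − 0.1 = 14.33 mg/L as Cl₂.
(a) Cl₂ equivalent: 14.33 mg/L × 906,000 L = 12,980 g.
(a) Product at 71.3% available Cl: 12,980 / 0.713 = 18,210 g.

(b) Volume: 2260 m³ = 2,260,000 L.
(b) Alkalinity to neutralize: (228 − 143) = 85 mg/L as CaCO₃ × 2,260,000 L = 192,100 g as CaCO₃.
(b) Equivalents of H⁺ required: 192,100 ÷ 50 g/eq = 3842 eq = 3842 mol NaHSO₄.
(b) Mass of NaHSO₄: 3842 × 120.1 = 461,400 g.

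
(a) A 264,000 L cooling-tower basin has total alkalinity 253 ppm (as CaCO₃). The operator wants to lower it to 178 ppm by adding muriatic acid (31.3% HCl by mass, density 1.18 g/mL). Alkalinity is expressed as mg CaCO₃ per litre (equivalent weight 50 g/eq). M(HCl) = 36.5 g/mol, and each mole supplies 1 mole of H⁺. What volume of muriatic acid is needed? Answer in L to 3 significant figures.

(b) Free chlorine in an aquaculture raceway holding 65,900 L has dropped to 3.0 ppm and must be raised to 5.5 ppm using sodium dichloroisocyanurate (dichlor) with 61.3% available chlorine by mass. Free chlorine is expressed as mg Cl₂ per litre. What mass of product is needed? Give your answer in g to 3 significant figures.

(a) Alkalinity to neutralize: (253 − 178) = 75 mg/L as CaCO₃ × 264,000 L = 19,800 g as CaCO₃.
(a) Equivalents of H⁺ required: 19,800 ÷ 50 g/eq = 396 eq = 396 mol HCl.
(a) Mass of HCl: 396 × 36.5 = 14,450 g.
(a) Mass of 31.3% solution: 14,450 / 0.313 = 46,180 g.
(a) Volume: 46,180 g ÷ 1.18 g/mL = 39,130 mL.

(b) Chlorine deficit: 5.5 − 3.0 = 2.5 ppm = 2.5 mg/L as Cl₂.
(b) Cl₂ equivalent needed: 2.5 mg/L × 65,900 L = 164,800 mg = 164.8 g.
(b) Product at 61.3% available chlorine: 164.8 / 0.613 = 268.8 g.

(a) 39.1 L; (b) 269 g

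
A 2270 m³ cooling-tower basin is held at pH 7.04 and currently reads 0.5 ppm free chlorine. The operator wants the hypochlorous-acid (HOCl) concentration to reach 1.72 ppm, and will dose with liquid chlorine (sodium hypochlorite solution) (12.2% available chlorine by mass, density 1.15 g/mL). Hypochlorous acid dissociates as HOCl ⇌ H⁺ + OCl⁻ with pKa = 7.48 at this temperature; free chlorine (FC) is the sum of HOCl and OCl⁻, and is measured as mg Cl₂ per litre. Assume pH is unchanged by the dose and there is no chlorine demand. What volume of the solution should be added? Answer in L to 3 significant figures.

Volume: 2270 m³ = 2,270,000 L.
[OCl⁻]/[HOCl] = 10^(pH − pKa) = 10^(7.04 − 7.48) = 0.3631; fraction as HOCl = 1/(1 + 0.3631) = 0.7336.
Free chlorine required for 1.72 ppm HOCl: 1.72 / 0.7336 = 2.344 ppm.
FC to add: 2.344 − 0.5 = 1.844 mg/L as Cl₂.
Cl₂ equivalent: 1.844 mg/L × 2,270,000 L = 4187 g.
Product at 12.2% available Cl: 4187 / 0.122 = 34,320 g.
Volume: 34,320 g ÷ 1.15 g/mL = 29,840 mL.

29.8 L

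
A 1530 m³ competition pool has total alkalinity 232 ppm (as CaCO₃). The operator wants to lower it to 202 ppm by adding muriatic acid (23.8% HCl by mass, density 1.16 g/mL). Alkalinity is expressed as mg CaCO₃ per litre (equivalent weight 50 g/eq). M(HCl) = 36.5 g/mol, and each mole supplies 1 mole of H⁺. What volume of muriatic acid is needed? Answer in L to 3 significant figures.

Volume: 1530 m³ = 1,530,000 L.
Alkalinity to neutralize: (232 − 202) = 30 mg/L as CaCO₃ × 1,530,000 L = 45,900 g as CaCO₃.
Equivalents of H⁺ required: 45,900 ÷ 50 g/eq = 918 eq = 918 mol HCl.
Mass of HCl: 918 × 36.5 = 33,510 g.
Mass of 23.8% solution: 33,510 / 0.238 = 140,800 g.
Volume: 140,800 g ÷ 1.16 g/mL = 121,400 mL.

121 L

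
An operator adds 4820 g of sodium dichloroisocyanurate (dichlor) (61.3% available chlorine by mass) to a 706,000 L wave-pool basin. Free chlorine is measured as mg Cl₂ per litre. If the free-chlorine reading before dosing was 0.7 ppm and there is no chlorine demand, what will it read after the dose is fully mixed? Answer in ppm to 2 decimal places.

4.89 ppm

Available chlorine delivered: 4820 g × 0.613 = 2955 g as Cl₂.
Concentration rise: 2955 g / 706,000 L = 4.185 mg/L = 4.19 ppm.
Final FC: 0.7 + 4.19 = 4.89 ppm.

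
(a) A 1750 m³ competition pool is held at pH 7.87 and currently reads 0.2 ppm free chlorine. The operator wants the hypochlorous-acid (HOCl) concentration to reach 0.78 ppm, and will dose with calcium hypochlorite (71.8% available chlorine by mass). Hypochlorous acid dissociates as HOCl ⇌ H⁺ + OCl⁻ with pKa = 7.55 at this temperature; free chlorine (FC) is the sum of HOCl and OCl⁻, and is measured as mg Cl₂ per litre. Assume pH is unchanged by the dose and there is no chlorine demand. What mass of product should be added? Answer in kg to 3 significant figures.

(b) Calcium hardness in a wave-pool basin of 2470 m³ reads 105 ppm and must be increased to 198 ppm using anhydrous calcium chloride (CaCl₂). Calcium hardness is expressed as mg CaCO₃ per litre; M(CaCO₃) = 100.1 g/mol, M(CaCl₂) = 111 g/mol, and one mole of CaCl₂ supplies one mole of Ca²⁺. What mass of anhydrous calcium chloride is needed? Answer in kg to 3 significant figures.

(a) 5.39 kg; (b) 255 kg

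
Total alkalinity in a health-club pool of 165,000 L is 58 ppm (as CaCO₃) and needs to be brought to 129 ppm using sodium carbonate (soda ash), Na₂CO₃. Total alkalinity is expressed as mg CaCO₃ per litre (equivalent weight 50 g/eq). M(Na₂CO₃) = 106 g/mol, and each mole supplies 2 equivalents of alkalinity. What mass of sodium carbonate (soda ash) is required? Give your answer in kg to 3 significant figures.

12.4 kg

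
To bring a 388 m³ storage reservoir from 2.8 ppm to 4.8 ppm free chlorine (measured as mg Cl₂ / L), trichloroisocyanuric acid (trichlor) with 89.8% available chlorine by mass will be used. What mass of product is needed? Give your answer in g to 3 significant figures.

Volume: 388 m³ = 388,000 L.
Chlorine deficit: 4.8 − 2.8 = 2 ppm = 2 mg/L as Cl₂.
Cl₂ equivalent needed: 2 mg/L × 388,000 L = 776,000 mg = 776 g.
Product at 89.8% available chlorine: 776 / 0.898 = 864.1 g.

864 g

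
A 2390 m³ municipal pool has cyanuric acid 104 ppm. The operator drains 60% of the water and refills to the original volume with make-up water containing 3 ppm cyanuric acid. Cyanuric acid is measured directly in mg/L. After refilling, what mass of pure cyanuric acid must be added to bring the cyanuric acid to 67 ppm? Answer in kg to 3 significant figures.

56.4 kg

Volume: 2390 m³ = 2,390,000 L.
After draining 60% and refilling: 104 × 0.40 + 3 × 0.60 = 43.4 ppm.
Deficit to target: 67 − 43.4 = 23.6 mg/L.
Mass: 23.6 mg/L × 2,390,000 L = 56,400 g cyanuric acid.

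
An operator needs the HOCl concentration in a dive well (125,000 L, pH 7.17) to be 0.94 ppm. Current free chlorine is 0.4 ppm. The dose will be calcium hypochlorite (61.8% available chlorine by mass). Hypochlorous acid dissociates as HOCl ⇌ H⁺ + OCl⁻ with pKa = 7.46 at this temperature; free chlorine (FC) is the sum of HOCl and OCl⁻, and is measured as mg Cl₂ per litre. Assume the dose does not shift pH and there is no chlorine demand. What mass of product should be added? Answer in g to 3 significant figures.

[OCl⁻]/[HOCl] = 10^(pH − pKa) = 10^(7.17 − 7.46) = 0.5129; fraction as HOCl = 1/(1 + 0.5129) = 0.661.
Free chlorine required for 0.94 ppm HOCl: 0.94 / 0.661 = 1.422 ppm.
FC to add: 1.422 − 0.4 = 1.022 mg/L as Cl₂.
Cl₂ equivalent: 1.022 mg/L × 125,000 L = 127.8 g.
Product at 61.8% available Cl: 127.8 / 0.618 = 206.7 g.

207 g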